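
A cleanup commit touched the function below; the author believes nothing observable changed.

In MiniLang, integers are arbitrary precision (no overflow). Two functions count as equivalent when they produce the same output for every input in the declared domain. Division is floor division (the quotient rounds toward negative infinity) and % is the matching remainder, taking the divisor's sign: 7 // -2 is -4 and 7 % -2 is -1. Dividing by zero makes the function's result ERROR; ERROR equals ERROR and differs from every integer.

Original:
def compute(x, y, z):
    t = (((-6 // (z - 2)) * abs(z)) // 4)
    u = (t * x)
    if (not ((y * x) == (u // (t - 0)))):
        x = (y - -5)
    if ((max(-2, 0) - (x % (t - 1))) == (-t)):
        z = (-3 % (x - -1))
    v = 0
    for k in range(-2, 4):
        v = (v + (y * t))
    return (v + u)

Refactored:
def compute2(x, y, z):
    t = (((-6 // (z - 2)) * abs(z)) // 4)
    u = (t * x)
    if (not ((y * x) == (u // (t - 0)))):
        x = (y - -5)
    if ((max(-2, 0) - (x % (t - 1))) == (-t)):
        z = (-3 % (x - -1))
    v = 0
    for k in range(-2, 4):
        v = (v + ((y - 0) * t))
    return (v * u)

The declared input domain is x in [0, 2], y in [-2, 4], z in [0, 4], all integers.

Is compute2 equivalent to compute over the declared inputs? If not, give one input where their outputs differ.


Take x=0, y=-2, z=3.
compute: t becomes -5; next u becomes 0; next (not ((y * x) == (u // (t - 0)))) evaluates to false; next ((max(-2, 0) - (x % (t - 1))) == (-t)) evaluates to false; next v becomes 0; next at k=-2:; next v becomes 10; next at k=-1:; next v becomes 20; next at k=0:; next v becomes 30; next at k=1:; next v becomes 40; next at k=2:; next v becomes 50; next at k=3:; next v becomes 60; next final value 60
compute2: t becomes -5; next u becomes 0; next (not ((y * x) == (u // (t - 0)))) evaluates to false; next ((max(-2, 0) - (x % (t - 1))) == (-t)) evaluates to false; next v becomes 0; next at k=-2:; next v becomes 10; next at k=-1:; next v becomes 20; next at k=0:; next v becomes 30; next at k=1:; next v becomes 40; next at k=2:; next v becomes 50; next at k=3:; next v becomes 60; next final value 0
60 != 0, so the rewrite changes behavior.
verdict: not equivalent; witness: x=0, y=-2, z=3


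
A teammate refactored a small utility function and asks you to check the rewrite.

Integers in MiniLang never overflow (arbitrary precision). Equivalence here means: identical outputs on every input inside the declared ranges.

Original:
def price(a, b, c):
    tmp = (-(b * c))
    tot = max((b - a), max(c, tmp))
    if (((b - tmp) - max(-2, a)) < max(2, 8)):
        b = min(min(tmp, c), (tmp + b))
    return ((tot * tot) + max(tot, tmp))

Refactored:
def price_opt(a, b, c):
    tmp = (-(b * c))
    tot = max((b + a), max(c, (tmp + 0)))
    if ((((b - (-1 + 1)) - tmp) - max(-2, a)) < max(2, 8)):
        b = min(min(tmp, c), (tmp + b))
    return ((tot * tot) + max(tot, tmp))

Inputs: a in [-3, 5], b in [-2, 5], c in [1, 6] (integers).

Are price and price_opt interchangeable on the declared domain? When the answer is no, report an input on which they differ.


On input a=-3, b=-1, c=1, price returns 6 while price_opt returns 2.
verdict: not equivalent; witness: a=-3, b=-1, c=1


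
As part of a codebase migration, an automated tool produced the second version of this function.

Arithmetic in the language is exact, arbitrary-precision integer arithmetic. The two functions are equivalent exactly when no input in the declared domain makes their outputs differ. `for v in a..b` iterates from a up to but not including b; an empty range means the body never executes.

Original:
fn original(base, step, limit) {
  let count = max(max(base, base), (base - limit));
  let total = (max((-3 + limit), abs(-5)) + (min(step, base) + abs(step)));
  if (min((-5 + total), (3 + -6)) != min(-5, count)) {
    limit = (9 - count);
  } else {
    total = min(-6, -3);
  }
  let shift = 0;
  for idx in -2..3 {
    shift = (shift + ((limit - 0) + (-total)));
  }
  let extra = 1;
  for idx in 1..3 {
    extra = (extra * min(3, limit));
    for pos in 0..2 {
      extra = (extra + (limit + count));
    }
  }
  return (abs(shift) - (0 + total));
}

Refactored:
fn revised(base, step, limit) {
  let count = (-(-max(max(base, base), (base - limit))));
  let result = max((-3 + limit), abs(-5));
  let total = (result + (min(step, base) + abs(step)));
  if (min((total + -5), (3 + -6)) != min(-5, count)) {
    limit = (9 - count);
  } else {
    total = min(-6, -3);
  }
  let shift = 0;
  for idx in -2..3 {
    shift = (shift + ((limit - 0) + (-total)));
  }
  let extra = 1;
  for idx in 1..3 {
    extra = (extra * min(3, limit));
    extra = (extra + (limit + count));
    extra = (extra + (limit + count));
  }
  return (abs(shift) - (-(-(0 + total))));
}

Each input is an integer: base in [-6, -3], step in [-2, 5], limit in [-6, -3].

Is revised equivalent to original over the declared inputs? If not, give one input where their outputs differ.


Reading the diff, among the changes: loop structure differs, local variable names differ, statement counts differ, arithmetic usage differs.
As a probe, take base=-3, step=5, limit=-6: original runs count = 3; total = 7; (min((-5 + total), (3 + -6)) != min(-5, count)) -> true; limit = 6; shift = 0; [idx=-2]; shift = -1; [idx=-1]; shift = -2; [idx=0]; shift = -3; [idx=1]; shift = -4; [idx=2]; shift = -5; extra = 1; [idx=1]; extra = 3; [pos=0]; extra = 12; [pos=1]; extra = 21; [idx=2]; extra = 63; [pos=0]; extra = 72; [pos=1]; extra = 81; return -2; revised runs count = 3; result = 5; total = 7; (min((total + -5), (3 + -6)) != min(-5, count)) -> true; limit = 6; shift = 0; [idx=-2]; shift = -1; [idx=-1]; shift = -2; [idx=0]; shift = -3; [idx=1]; shift = -4; [idx=2]; shift = -5; extra = 1; [idx=1]; extra = 3; extra = 12; extra = 21; [idx=2]; extra = 63; extra = 72; extra = 81; return -2; both end at -2.
Sweeping the whole domain (128 inputs) finds no disagreement.
verdict: equivalent


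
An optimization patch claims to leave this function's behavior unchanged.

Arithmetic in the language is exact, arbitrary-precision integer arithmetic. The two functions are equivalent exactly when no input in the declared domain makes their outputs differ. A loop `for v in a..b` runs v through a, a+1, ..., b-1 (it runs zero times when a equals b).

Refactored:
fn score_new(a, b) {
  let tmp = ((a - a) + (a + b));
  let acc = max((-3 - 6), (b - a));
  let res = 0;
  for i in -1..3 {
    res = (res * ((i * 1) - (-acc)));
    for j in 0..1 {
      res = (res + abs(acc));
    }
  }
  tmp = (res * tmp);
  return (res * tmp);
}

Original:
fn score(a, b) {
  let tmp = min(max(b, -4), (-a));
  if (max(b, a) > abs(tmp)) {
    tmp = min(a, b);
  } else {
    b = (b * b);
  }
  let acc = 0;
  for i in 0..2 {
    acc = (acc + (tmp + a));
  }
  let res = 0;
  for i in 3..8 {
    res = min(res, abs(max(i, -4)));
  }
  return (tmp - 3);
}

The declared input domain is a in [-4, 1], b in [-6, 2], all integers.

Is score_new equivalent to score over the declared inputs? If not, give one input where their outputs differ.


a=-4, b=-6 yields -7 from score but -40 from score_new.
verdict: not equivalent; witness: a=-4, b=-6


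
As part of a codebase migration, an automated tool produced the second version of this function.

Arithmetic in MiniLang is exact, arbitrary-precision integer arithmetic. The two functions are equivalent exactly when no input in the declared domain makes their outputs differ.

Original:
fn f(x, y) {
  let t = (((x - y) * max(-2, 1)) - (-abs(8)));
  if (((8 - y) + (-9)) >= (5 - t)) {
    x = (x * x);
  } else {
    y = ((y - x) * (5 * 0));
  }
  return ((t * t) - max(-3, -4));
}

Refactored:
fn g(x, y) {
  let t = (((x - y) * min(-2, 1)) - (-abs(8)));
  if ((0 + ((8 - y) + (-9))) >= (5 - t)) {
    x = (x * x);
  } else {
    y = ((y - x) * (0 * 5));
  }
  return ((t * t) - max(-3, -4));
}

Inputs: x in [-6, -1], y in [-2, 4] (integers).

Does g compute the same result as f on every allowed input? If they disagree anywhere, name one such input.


Run the pair on x=-6, y=-2.
f: t=4, then (((8 - y) + (-9)) >= (5 - t)) is true, then x=36, then returns 19
g: t=16, then ((0 + ((8 - y) + (-9))) >= (5 - t)) is true, then x=36, then returns 259
19 against 259: the behavior changed.
verdict: not equivalent; witness: x=-6, y=-2


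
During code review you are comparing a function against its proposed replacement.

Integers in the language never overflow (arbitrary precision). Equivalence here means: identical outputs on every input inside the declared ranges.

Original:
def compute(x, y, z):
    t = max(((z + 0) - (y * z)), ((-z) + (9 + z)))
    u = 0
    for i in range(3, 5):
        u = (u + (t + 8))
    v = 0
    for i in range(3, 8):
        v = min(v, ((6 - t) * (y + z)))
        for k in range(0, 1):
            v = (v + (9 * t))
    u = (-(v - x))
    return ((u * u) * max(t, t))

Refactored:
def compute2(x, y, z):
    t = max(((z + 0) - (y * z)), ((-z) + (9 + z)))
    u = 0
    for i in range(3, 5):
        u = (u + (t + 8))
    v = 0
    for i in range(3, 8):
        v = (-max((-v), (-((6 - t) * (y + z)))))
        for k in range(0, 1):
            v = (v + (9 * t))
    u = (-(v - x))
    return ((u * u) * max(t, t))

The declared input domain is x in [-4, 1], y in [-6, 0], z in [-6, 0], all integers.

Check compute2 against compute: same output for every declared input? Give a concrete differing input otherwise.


Comparing the listings, the differences include: min/max/abs usage differs.
Tracing x=-3, y=-4, z=-4: compute: t = 9; u = 0; [i=3]; u = 17; [i=4]; u = 34; v = 0; [i=3]; v = 0; [k=0]; v = 81; [i=4]; v = 24; [k=0]; v = 105; [i=5]; v = 24; [k=0]; v = 105; [i=6]; v = 24; [k=0]; v = 105; [i=7]; v = 24; [k=0]; v = 105; u = -108; return 104976 | compute2: t = 9; u = 0; [i=3]; u = 17; [i=4]; u = 34; v = 0; [i=3]; v = 0; [k=0]; v = 81; [i=4]; v = 24; [k=0]; v = 105; [i=5]; v = 24; [k=0]; v = 105; [i=6]; v = 24; [k=0]; v = 105; [i=7]; v = 24; [k=0]; v = 105; u = -108; return 104976 — matching result 104976.
Every one of the 294 inputs gives matching results.
verdict: equivalent


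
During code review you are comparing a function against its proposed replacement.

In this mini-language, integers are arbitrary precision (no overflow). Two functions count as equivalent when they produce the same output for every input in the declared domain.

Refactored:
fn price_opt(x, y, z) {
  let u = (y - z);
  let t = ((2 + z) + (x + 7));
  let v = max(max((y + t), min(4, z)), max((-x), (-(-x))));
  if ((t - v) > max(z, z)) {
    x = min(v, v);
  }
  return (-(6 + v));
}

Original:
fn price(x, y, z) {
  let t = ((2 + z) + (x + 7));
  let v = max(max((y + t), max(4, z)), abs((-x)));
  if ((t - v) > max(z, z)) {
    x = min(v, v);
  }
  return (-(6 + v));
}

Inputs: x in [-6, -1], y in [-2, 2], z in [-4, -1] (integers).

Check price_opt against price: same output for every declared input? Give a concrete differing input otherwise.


Run the pair on x=-3, y=-2, z=-4.
price: t = 2; v = 4; ((t - v) > max(z, z)) -> true; x = 4; return -10
price_opt: u = 2; t = 2; v = 3; ((t - v) > max(z, z)) -> true; x = 3; return -9
-10 vs -9 — the two versions disagree here.
verdict: not equivalent; witness: x=-3, y=-2, z=-4


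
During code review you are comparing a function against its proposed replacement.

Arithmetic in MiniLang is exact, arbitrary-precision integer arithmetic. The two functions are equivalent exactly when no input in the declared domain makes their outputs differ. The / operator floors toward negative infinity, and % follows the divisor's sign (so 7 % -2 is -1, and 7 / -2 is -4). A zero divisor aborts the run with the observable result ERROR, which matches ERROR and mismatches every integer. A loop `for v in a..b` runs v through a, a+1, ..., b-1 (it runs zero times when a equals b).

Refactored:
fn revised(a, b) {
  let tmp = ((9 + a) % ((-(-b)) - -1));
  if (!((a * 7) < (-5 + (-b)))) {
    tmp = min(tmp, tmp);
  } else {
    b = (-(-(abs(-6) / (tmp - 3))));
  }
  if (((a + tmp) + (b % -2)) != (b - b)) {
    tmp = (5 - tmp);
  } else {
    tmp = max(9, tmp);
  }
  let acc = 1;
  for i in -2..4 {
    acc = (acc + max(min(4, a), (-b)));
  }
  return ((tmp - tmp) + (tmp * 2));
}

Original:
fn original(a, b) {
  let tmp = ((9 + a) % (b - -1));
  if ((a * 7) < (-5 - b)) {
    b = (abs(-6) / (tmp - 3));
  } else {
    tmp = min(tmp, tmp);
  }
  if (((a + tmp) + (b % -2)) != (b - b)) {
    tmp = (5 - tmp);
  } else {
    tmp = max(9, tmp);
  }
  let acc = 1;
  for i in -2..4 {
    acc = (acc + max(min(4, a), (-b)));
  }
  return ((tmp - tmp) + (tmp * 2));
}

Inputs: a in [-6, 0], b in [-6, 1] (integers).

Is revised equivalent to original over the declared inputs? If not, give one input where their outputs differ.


The two are interchangeable: boolean connective usage differs; arithmetic usage differs, and every declared input agrees.
One worked example (a=-2, b=-6) — original: tmp=-3, then ((a * 7) < (-5 - b)) is true, then b=-1, then (((a + tmp) + (b % -2)) != (b - b)) is true, then tmp=8, then acc=1, then (i=-2), then acc=2, then (i=-1), then acc=3, then (i=0), then acc=4, then (i=1), then acc=5, then (i=2), then acc=6, then (i=3), then acc=7, then returns 16; revised: tmp=-3, then (!((a * 7) < (-5 + (-b)))) is false, then b=-1, then (((a + tmp) + (b % -2)) != (b - b)) is true, then tmp=8, then acc=1, then (i=-2), then acc=2, then (i=-1), then acc=3, then (i=0), then acc=4, then (i=1), then acc=5, then (i=2), then acc=6, then (i=3), then acc=7, then returns 16; agreement on 16.
Across all 56 domain points the two functions coincide.
verdict: equivalent


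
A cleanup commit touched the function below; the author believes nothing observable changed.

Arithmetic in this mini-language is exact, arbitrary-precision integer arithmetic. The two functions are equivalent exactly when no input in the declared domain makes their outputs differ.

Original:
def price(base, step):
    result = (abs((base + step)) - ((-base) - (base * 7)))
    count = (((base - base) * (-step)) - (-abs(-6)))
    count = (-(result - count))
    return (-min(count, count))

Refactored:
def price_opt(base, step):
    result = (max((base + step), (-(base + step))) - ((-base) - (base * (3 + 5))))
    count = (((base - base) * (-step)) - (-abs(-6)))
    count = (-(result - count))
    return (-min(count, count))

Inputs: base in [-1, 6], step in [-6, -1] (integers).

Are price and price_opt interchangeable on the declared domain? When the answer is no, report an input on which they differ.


Input base=-1, step=-6: -7 from price versus -8 from price_opt.
verdict: not equivalent; witness: base=-1, step=-6


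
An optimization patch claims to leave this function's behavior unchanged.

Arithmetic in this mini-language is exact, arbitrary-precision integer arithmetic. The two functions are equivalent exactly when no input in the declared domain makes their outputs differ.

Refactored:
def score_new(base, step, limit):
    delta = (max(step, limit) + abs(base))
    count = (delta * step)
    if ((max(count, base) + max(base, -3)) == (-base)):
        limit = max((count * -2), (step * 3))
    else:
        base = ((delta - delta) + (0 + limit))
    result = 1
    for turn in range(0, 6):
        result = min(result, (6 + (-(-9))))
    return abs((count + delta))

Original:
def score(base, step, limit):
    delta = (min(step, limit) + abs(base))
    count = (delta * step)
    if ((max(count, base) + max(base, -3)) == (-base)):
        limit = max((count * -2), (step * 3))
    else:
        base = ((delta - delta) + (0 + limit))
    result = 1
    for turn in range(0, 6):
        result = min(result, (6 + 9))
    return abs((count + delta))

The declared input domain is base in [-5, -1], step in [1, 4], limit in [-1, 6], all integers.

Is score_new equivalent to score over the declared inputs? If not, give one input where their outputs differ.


Consider the input base=-5, step=1, limit=-1.
score: delta = 4; count = 4; ((max(count, base) + max(base, -3)) == (-base)) -> false; base = -1; result = 1; [turn=0]; result = 1; [turn=1]; result = 1; [turn=2]; result = 1; [turn=3]; result = 1; [turn=4]; result = 1; [turn=5]; result = 1; return 8
score_new: delta = 6; count = 6; ((max(count, base) + max(base, -3)) == (-base)) -> false; base = -1; result = 1; [turn=0]; result = 1; [turn=1]; result = 1; [turn=2]; result = 1; [turn=3]; result = 1; [turn=4]; result = 1; [turn=5]; result = 1; return 12
8 != 12, so the rewrite changes behavior.
verdict: not equivalent; witness: base=-5, step=1, limit=-1


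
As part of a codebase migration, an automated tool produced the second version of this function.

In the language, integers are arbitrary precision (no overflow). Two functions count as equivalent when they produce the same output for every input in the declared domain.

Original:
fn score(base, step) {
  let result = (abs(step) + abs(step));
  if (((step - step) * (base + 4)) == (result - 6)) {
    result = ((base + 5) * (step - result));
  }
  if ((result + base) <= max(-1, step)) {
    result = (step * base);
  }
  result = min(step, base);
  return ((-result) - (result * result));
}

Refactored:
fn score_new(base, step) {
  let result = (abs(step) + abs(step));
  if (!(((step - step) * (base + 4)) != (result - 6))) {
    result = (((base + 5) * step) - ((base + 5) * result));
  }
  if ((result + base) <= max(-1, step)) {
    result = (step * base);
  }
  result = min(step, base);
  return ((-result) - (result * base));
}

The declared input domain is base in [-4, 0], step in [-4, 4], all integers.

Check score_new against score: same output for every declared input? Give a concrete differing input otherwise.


Try base=-3, step=-4.
score: result = 8; (((step - step) * (base + 4)) == (result - 6)) -> false; ((result + base) <= max(-1, step)) -> false; result = -4; return -12
score_new: result = 8; (!(((step - step) * (base + 4)) != (result - 6))) -> false; ((result + base) <= max(-1, step)) -> false; result = -4; return -8
-12 and -8 differ, so these are not the same function on this domain.
verdict: not equivalent; witness: base=-3, step=-4


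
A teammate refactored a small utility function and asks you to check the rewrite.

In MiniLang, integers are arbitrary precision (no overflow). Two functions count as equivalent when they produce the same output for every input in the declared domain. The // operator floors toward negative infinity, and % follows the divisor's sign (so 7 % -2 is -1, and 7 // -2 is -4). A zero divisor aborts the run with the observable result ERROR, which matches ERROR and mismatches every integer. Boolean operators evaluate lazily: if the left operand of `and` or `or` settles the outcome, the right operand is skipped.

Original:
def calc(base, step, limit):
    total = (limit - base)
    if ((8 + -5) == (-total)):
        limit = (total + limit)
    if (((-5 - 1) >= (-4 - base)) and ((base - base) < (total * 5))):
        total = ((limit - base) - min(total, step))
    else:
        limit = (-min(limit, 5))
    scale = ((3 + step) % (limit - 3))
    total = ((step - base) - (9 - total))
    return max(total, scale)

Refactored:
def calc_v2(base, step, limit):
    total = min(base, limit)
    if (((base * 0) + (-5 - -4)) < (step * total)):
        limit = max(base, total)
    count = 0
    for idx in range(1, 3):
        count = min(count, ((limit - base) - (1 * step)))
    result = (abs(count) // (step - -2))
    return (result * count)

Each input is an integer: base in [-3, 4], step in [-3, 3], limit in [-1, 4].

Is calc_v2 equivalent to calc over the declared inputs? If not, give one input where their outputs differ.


Evaluate both at base=-3, step=-2, limit=-1.
calc: total becomes 2; next ((8 + -5) == (-total)) evaluates to false; next (((-5 - 1) >= (-4 - base)) and ((base - base) < (total * 5))) evaluates to false; next limit becomes 1; next scale becomes -1; next total becomes -6; next final value -1
calc_v2: total becomes -3; next (((base * 0) + (-5 - -4)) < (step * total)) evaluates to true; next limit becomes -3; next count becomes 0; next at idx=1:; next count becomes 0; next at idx=2:; next count becomes 0; next hits division by zero so the output is ERROR
-1 and ERROR differ, so these are not the same function on this domain.
verdict: not equivalent; witness: base=-3, step=-2, limit=-1


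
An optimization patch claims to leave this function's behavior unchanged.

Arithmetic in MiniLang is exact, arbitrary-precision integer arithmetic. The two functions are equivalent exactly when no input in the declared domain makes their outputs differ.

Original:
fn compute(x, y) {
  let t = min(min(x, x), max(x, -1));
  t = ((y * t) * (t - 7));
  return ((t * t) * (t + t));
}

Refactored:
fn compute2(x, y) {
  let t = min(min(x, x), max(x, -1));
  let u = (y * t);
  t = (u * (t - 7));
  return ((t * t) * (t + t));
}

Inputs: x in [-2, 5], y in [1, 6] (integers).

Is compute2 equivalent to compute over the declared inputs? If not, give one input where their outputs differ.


Changes here: statement counts differ; and local variable names differ; the full 48-point sweep finds no disagreement.
verdict: equivalent


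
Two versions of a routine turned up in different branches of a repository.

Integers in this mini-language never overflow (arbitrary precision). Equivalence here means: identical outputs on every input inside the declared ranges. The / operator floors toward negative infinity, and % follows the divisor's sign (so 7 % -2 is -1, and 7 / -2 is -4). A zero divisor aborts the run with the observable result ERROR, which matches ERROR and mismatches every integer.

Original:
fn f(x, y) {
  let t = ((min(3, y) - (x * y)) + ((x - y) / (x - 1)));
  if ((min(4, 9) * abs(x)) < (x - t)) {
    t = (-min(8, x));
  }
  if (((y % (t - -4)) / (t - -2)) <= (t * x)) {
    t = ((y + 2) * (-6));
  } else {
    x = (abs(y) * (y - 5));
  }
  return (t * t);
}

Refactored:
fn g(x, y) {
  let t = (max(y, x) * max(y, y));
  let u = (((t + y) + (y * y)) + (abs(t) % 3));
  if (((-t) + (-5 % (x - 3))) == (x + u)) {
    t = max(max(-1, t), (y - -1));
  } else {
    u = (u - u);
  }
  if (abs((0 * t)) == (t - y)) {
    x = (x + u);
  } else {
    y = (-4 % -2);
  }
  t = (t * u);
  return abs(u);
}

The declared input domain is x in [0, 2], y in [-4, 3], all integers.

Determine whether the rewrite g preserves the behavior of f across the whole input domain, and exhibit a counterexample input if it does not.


These are not equivalent — on x=0, y=-4 the outputs split (144 vs 0).
f: t=-8, then ((min(4, 9) * abs(x)) < (x - t)) is true, then t=0, then (((y % (t - -4)) / (t - -2)) <= (t * x)) is true, then t=12, then returns 144
g: t=0, then u=12, then (((-t) + (-5 % (x - 3))) == (x + u)) is false, then u=0, then (abs((0 * t)) == (t - y)) is false, then y=0, then t=0, then returns 0
verdict: not equivalent; witness: x=0, y=-4


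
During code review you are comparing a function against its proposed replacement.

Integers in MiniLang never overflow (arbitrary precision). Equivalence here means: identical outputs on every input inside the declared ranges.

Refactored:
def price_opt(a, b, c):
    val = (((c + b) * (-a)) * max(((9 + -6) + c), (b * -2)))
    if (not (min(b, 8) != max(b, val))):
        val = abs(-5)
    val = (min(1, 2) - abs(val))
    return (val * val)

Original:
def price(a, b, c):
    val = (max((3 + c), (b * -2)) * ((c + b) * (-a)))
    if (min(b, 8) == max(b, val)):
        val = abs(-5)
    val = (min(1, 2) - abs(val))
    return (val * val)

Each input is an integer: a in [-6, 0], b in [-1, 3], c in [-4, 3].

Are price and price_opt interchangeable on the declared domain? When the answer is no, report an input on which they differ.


The two are interchangeable: constant usage differs, comparison usage differs, arithmetic usage differs, boolean connective usage differs, and every declared input agrees.
One worked example (a=-1, b=0, c=-4) — price: val becomes 0; next (min(b, 8) == max(b, val)) evaluates to true; next val becomes 5; next val becomes -4; next final value 16; price_opt: val becomes 0; next (not (min(b, 8) != max(b, val))) evaluates to true; next val becomes 5; next val becomes -4; next final value 16; agreement on 16.
Checked all 280 inputs in the declared domain: the outputs agree on every one.
verdict: equivalent


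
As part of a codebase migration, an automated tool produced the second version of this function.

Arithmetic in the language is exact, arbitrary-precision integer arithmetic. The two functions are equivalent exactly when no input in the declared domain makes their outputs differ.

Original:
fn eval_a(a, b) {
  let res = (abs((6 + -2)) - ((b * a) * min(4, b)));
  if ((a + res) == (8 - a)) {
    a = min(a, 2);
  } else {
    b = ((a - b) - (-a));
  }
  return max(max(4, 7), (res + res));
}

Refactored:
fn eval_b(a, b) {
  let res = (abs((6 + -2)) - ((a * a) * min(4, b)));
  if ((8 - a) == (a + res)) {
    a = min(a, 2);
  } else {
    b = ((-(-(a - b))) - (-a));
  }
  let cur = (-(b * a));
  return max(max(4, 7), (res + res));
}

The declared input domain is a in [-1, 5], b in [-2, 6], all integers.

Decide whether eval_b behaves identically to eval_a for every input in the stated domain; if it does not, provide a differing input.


Not equivalent: a=-1, b=-2 separates them (16 vs 12).
eval_a: res becomes 8; next ((a + res) == (8 - a)) evaluates to false; next b becomes 0; next final value 16
eval_b: res becomes 6; next ((8 - a) == (a + res)) evaluates to false; next b becomes 0; next cur becomes 0; next final value 12
verdict: not equivalent; witness: a=-1, b=-2


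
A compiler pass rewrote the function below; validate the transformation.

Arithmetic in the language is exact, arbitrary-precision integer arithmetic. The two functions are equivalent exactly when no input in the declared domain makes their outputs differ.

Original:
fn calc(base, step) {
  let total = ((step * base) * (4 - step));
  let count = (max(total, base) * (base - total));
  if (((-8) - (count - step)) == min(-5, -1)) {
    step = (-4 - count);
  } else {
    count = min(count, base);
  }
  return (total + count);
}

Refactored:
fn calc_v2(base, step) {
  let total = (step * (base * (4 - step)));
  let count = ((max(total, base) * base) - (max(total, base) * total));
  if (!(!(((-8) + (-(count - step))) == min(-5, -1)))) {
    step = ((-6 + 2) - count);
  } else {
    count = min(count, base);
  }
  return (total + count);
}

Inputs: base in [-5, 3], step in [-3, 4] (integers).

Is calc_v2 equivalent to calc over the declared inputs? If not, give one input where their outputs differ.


The two versions differ — the changes include constant usage differs; also arithmetic usage differs; also boolean connective usage differs; also min/max/abs usage differs.
As a probe, take base=3, step=2: calc runs total=12, then count=-108, then (((-8) - (count - step)) == min(-5, -1)) is false, then count=-108, then returns -96; calc_v2 runs total=12, then count=-108, then (!(!(((-8) + (-(count - step))) == min(-5, -1)))) is false, then count=-108, then returns -96; both end at -96.
Checked all 72 inputs in the declared domain: the outputs agree on every one.
verdict: equivalent


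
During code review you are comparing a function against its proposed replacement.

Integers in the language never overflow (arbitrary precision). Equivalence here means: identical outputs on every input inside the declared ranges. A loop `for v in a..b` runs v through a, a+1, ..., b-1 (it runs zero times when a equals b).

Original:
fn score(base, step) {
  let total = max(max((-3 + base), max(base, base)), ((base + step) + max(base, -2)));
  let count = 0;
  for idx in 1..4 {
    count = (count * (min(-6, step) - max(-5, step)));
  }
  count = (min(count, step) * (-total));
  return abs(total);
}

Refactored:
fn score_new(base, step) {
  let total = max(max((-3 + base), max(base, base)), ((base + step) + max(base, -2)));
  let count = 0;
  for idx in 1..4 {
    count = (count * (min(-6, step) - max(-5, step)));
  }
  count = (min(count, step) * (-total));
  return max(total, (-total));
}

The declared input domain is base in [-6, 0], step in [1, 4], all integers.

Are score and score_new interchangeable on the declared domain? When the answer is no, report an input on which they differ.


Behavior is preserved: although min/max/abs usage differs, the outputs never diverge.
One worked example (base=0, step=4) — score: total := 4 | count := 0 | iter idx=1: | count := 0 | iter idx=2: | count := 0 | iter idx=3: | count := 0 | count := 0 | result 4; score_new: total := 4 | count := 0 | iter idx=1: | count := 0 | iter idx=2: | count := 0 | iter idx=3: | count := 0 | count := 0 | result 4; agreement on 4.
Sweeping the whole domain (28 inputs) finds no disagreement.
verdict: equivalent


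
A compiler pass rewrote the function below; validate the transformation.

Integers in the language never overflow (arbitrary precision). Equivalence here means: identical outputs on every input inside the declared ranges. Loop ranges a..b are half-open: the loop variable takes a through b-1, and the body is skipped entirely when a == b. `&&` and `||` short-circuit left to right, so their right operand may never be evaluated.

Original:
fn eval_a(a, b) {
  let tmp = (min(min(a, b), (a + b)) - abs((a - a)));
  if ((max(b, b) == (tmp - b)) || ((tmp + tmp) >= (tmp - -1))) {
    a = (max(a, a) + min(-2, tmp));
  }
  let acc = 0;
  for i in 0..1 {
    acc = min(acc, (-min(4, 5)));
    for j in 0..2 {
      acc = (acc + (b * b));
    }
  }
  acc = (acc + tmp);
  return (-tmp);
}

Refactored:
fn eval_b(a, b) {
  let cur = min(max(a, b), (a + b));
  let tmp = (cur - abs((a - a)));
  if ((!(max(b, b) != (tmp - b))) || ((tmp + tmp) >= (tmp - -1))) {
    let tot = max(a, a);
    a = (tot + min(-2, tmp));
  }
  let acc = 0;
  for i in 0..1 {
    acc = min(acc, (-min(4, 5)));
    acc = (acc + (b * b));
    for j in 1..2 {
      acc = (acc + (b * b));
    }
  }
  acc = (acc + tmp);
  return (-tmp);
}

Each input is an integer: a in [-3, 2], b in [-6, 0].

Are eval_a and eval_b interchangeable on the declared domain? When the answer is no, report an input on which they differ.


Evaluate both at a=1, b=-6.
eval_a: tmp := -6 | ((max(b, b) == (tmp - b)) || ((tmp + tmp) >= (tmp - -1))): false | acc := 0 | iter i=0: | acc := -4 | iter j=0: | acc := 32 | iter j=1: | acc := 68 | acc := 62 | result 6
eval_b: cur := -5 | tmp := -5 | ((!(max(b, b) != (tmp - b))) || ((tmp + tmp) >= (tmp - -1))): false | acc := 0 | iter i=0: | acc := -4 | acc := 32 | iter j=1: | acc := 68 | acc := 63 | result 5
6 and 5 differ, so these are not the same function on this domain.
verdict: not equivalent; witness: a=1, b=-6


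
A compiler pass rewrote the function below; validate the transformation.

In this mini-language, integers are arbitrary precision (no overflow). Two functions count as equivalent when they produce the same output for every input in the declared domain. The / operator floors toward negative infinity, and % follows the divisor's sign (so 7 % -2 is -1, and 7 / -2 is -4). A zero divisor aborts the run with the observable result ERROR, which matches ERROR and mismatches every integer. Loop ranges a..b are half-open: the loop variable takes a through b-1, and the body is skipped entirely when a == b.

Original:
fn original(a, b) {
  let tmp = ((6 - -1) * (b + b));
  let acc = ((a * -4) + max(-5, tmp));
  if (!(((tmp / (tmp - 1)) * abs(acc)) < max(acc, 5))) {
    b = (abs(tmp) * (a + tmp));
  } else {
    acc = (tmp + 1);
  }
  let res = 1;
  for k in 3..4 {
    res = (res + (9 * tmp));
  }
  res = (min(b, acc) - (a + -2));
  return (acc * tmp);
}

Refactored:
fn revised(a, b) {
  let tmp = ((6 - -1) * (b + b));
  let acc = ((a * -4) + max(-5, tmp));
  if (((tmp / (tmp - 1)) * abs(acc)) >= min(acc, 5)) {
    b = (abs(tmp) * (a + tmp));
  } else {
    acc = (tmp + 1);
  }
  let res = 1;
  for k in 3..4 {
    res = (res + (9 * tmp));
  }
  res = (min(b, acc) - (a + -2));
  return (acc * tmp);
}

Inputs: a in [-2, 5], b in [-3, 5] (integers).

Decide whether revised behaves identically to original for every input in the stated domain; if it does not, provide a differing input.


Evaluate both at a=-1, b=-3.
original: tmp = -42; acc = -1; (!(((tmp / (tmp - 1)) * abs(acc)) < max(acc, 5))) -> false; acc = -41; res = 1; [k=3]; res = -377; res = -38; return 1722
revised: tmp = -42; acc = -1; (((tmp / (tmp - 1)) * abs(acc)) >= min(acc, 5)) -> true; b = -1806; res = 1; [k=3]; res = -377; res = -1803; return 42
1722 and 42 differ, so these are not the same function on this domain.
verdict: not equivalent; witness: a=-1, b=-3


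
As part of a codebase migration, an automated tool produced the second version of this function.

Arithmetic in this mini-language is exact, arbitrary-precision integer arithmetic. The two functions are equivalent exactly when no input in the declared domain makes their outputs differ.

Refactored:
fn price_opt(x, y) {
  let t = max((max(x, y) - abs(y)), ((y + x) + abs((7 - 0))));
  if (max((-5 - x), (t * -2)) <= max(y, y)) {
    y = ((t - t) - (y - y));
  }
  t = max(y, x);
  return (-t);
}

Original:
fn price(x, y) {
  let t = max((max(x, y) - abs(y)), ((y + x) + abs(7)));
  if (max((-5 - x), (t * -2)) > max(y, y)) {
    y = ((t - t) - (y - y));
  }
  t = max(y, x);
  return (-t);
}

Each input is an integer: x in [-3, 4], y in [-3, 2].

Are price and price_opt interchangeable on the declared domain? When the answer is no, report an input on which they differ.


On input x=-3, y=-3, price returns 0 while price_opt returns 3.
verdict: not equivalent; witness: x=-3, y=-3


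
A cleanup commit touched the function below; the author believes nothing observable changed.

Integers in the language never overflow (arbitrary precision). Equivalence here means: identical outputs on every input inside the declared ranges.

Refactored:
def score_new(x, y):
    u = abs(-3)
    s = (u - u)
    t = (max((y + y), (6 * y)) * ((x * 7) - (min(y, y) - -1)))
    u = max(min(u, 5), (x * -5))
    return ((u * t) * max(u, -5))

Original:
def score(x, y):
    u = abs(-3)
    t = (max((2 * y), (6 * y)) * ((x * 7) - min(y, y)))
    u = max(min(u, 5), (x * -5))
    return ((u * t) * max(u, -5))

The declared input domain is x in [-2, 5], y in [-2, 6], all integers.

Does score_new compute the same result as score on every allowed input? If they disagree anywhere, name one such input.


These are not equivalent — on x=-2, y=-2 the outputs split (4800 vs 5200).
score: u = 3; t = 48; u = 10; return 4800
score_new: u = 3; s = 0; t = 52; u = 10; return 5200
verdict: not equivalent; witness: x=-2, y=-2


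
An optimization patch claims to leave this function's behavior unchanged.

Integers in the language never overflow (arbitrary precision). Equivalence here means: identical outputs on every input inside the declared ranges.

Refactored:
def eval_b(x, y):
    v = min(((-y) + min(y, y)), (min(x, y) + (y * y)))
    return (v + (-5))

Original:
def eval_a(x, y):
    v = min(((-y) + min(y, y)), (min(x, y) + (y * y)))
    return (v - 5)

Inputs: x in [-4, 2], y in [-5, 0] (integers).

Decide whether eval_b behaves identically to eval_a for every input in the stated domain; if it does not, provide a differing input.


The two versions differ — the changes include arithmetic usage differs.
Spot check at x=-4, y=-4 — eval_a: v=0, then returns -5. eval_b: v=0, then returns -5. Both give -5.
Across all 42 domain points the two functions coincide.
verdict: equivalent


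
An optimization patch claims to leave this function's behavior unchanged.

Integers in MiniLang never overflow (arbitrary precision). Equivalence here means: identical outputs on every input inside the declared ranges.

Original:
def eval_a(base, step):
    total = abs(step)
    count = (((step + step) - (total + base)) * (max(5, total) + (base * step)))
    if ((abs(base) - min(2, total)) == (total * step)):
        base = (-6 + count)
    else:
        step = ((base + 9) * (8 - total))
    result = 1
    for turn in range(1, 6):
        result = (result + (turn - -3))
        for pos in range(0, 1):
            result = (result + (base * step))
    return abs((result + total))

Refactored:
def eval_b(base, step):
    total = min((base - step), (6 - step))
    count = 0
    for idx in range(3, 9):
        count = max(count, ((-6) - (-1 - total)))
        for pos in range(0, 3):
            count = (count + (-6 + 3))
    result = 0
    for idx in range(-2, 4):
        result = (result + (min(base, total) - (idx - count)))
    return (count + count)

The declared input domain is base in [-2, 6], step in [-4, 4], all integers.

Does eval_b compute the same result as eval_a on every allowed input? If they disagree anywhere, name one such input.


Not equivalent: base=-2, step=-4 separates them (245 vs -24).
eval_a: total = 4; count = -130; ((abs(base) - min(2, total)) == (total * step)) -> false; step = 28; result = 1; [turn=1]; result = 5; [pos=0]; result = -51; [turn=2]; result = -46; [pos=0]; result = -102; [turn=3]; result = -96; [pos=0]; result = -152; [turn=4]; result = -145; [pos=0]; result = -201; [turn=5]; result = -193; [pos=0]; result = -249; return 245
eval_b: total = 2; count = 0; [idx=3]; count = 0; [pos=0]; count = -3; [pos=1]; count = -6; [pos=2]; count = -9; [idx=4]; count = -3; [pos=0]; count = -6; [pos=1]; count = -9; [pos=2]; count = -12; [idx=5]; count = -3; [pos=0]; count = -6; [pos=1]; count = -9; [pos=2]; count = -12; [idx=6]; count = -3; [pos=0]; count = -6; [pos=1]; count = -9; [pos=2]; count = -12; [idx=7]; count = -3; [pos=0]; count = -6; [pos=1]; count = -9; [pos=2]; count = -12; [idx=8]; count = -3; [pos=0]; count = -6; [pos=1]; count = -9; [pos=2]; count = -12; result = 0; [idx=-2]; result = -12; [idx=-1]; result = -25; [idx=0]; result = -39; [idx=1]; result = -54; [idx=2]; result = -70; [idx=3]; result = -87; return -24
verdict: not equivalent; witness: base=-2, step=-4


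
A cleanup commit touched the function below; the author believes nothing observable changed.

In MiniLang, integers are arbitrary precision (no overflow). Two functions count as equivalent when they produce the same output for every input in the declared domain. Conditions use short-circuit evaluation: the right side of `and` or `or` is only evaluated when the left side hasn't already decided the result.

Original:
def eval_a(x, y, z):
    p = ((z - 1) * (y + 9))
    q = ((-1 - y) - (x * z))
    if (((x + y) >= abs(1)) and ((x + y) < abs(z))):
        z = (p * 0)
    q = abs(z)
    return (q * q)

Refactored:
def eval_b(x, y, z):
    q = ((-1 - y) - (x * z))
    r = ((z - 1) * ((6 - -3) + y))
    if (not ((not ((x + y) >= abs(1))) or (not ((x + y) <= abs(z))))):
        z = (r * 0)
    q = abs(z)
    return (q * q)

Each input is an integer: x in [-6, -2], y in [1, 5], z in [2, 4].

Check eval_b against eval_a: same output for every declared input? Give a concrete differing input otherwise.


At x=-3, y=5, z=2: eval_a gives 4, eval_b gives 0.
verdict: not equivalent; witness: x=-3, y=5, z=2


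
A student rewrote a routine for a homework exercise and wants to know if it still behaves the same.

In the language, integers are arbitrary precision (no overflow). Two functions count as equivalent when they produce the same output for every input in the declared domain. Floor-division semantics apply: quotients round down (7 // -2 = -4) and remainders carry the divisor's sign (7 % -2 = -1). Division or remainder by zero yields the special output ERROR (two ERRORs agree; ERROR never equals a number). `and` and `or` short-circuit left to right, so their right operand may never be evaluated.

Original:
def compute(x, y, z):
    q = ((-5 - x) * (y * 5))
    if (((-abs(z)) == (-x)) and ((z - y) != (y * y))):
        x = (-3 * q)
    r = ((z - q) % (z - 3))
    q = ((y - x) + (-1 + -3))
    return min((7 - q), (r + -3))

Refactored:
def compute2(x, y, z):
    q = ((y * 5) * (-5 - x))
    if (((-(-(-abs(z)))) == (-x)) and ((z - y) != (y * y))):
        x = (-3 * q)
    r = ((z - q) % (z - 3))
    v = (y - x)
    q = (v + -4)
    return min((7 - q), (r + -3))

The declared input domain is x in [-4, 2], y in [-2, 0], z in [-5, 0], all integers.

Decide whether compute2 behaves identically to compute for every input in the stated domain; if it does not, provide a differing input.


Equivalent — the differences include arithmetic usage differs; local variable names differ; statement counts differ; constant usage differs, yet no declared input distinguishes the two.
Spot check at x=-2, y=-1, z=-5 — compute: q becomes 15; next (((-abs(z)) == (-x)) and ((z - y) != (y * y))) evaluates to false; next r becomes -4; next q becomes -3; next final value -7. compute2: q becomes 15; next (((-(-(-abs(z)))) == (-x)) and ((z - y) != (y * y))) evaluates to false; next r becomes -4; next v becomes 1; next q becomes -3; next final value -7. Both give -7.
Checked all 126 inputs in the declared domain: the outputs agree on every one.
verdict: equivalent
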